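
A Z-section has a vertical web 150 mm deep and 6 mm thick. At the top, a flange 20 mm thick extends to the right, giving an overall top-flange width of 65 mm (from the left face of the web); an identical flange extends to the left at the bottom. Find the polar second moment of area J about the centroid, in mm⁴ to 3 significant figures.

J ≈ 1.49 × 10⁷ mm⁴

Decompose the section into non-overlapping parts with the origin at the bottom-left of its bounding rectangle.
Web: 6 × 150, A = 900 mm², y = 75 mm, Ī = 1 687 500 mm⁴.
Top flange (beyond web): 59 × 20, A = 1 180 mm², y = 140 mm, Ī = 39 333 mm⁴.
Bottom flange (beyond web): 59 × 20, A = 1 180 mm², y = 10 mm, Ī = 39 333 mm⁴.
Centroid: ȳ = ΣA·y / ΣA = 75 mm.
Transfer each piece to the centroidal x-axis using Ī + A·d² with d = y − 75:
  web: d = 0 mm → contributes +1 687 500 mm⁴
  top flange (beyond web): d = 65 mm → contributes +5 024 833 mm⁴
  bottom flange (beyond web): d = -65 mm → contributes +5 024 833 mm⁴
Total I = 11 737 167 mm⁴.
For the y-axis: x̄ = 62 mm.
Repeating about the centroidal y-axis gives I_y = 3 180 047 mm⁴.
Polar second moment: J = I_x + I_y = 14 917 213 mm⁴.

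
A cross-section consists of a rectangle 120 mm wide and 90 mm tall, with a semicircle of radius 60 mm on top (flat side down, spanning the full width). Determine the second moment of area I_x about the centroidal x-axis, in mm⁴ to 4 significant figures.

I_x ≈ 2.714 × 10⁷ mm⁴

Break the section into simple shapes (no overlaps), measuring from the bottom-left corner of the bounding box.
Rectangular body: 120 × 90, A = 10 800 mm², y = 45 mm, Ī = 7 290 000 mm⁴.
Semicircular cap: semicircle r = 60, A = 5654.87 mm², y = 115.465 mm, Ī = 1 422 450 mm⁴.
Centroid: ȳ = ΣA·y / ΣA = 69.2159 mm.
Transfer each piece to the centroidal x-axis using Ī + A·d² with d = y − 69.2159:
  rectangular body: d = -24.2159 mm → contributes +13 623 213 mm⁴
  semicircular cap: d = 46.2489 mm → contributes +13 517 996 mm⁴
Total I = 27 141 210 mm⁴.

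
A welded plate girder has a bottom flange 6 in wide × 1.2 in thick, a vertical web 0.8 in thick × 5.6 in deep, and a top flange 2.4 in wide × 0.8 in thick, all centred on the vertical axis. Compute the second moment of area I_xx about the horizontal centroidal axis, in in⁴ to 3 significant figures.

Treat the section as a set of non-overlapping primitives; coordinates are from the bounding-box lower-left.
Bottom plate: 6 × 1.2, A = 7.2 in², y = 0.6 in, Ī = 0.864 in⁴.
Web plate: 0.8 × 5.6, A = 4.48 in², y = 4 in, Ī = 11.708 in⁴.
Top plate: 2.4 × 0.8, A = 1.92 in², y = 7.2 in, Ī = 0.1024 in⁴.
Centroid: ȳ = ΣA·y / ΣA = 2.6518 in.
Transfer each piece to the horizontal centroidal axis using Ī + A·d² with d = y − 2.6518:
  bottom plate: d = -2.0518 in → contributes +31.174 in⁴
  web plate: d = 1.3482 in → contributes +19.851 in⁴
  top plate: d = 4.5482 in → contributes +39.82 in⁴
Total I = 90.846 in⁴.

I_xx ≈ 90.8 in⁴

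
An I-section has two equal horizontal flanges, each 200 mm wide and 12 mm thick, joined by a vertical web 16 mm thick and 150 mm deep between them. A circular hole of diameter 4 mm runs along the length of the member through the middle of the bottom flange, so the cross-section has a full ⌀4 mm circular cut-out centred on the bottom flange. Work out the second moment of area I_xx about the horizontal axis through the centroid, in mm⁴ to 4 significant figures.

I_xx ≈ 3.597 × 10⁷ mm⁴

Split into non-overlapping primitives; take the origin at the lower-left of the bounding box.
Bottom flange: 200 × 12, A = 2 400 mm², y = 6 mm, Ī = 28 800 mm⁴.
Web: 16 × 150, A = 2 400 mm², y = 87 mm, Ī = 4 500 000 mm⁴.
Top flange: 200 × 12, A = 2 400 mm², y = 168 mm, Ī = 28 800 mm⁴.
Hole (subtracted): ⌀4, A = 12.5664 mm², y = 6 mm, Ī = 12.5664 mm⁴.
Centroid: ȳ = ΣA·y / ΣA = 87.1416 mm.
Transfer each piece to the horizontal axis through the centroid using Ī + A·d² with d = y − 87.1416:
  bottom flange: d = -81.1416 mm → contributes +15 830 310 mm⁴
  web: d = -0.141619 mm → contributes +4 500 048 mm⁴
  top flange: d = 80.8584 mm → contributes +15 720 187 mm⁴
  hole: d = -81.1416 mm → contributes −82749.1 mm⁴
Total I = 35 967 795 mm⁴.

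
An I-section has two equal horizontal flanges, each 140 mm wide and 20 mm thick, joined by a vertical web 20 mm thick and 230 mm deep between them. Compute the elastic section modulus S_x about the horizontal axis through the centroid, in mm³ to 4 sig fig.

S_x ≈ 7.997 × 10⁵ mm³

Split into non-overlapping primitives; take the origin at the lower-left of the bounding box.
Bottom flange: 140 × 20, A = 2 800 mm², y = 10 mm, Ī = 93333.3 mm⁴.
Web: 20 × 230, A = 4 600 mm², y = 135 mm, Ī = 20 278 333 mm⁴.
Top flange: 140 × 20, A = 2 800 mm², y = 260 mm, Ī = 93333.3 mm⁴.
By symmetry the centroid is at mid-height, ȳ = 135 mm.
Transfer each piece to the horizontal axis through the centroid using Ī + A·d² with d = y − 135:
  bottom flange: d = -125 mm → contributes +43 843 333 mm⁴
  web: d = 0 mm → contributes +20 278 333 mm⁴
  top flange: d = 125 mm → contributes +43 843 333 mm⁴
Total I = 107 965 000 mm⁴.
Extreme fibre distance c = 135 mm; S = I/c = 799 741 mm³.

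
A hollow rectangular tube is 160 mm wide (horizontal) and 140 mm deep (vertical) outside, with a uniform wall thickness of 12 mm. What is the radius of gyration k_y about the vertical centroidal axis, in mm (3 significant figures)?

Decompose the section into non-overlapping parts with the origin at the bottom-left of its bounding rectangle.
Outer rectangle: 160 × 140, A = 22 400 mm², x = 80 mm, Ī = 47 786 667 mm⁴.
Inner void (subtracted): 136 × 116, A = 15 776 mm², x = 80 mm, Ī = 24 316 075 mm⁴.
By symmetry the centroid is at mid-width, x̄ = 80 mm.
All pieces are centred on the vertical centroidal axis, so I = ΣĪ (holes subtracted) = 23 470 592 mm⁴.
Radius of gyration: k = √(I/A) = √(23 470 592 / 6 624) = 59.525 mm.

k_y ≈ 59.5 mm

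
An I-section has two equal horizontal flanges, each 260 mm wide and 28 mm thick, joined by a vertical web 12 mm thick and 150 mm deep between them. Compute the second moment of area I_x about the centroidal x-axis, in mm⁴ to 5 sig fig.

Split into non-overlapping primitives; take the origin at the lower-left of the bounding box.
Bottom flange: 260 × 28, A = 7 280 mm², y = 14 mm, Ī = 475626.7 mm⁴.
Web: 12 × 150, A = 1 800 mm², y = 103 mm, Ī = 3 375 000 mm⁴.
Top flange: 260 × 28, A = 7 280 mm², y = 192 mm, Ī = 475626.7 mm⁴.
By symmetry the centroid is at mid-height, ȳ = 103 mm.
Transfer each piece to the centroidal x-axis using Ī + A·d² with d = y − 103:
  bottom flange: d = -89 mm → contributes +58 140 507 mm⁴
  web: d = 0 mm → contributes +3 375 000 mm⁴
  top flange: d = 89 mm → contributes +58 140 507 mm⁴
Total I = 119 656 013 mm⁴.

I_x ≈ 1.1966 × 10⁸ mm⁴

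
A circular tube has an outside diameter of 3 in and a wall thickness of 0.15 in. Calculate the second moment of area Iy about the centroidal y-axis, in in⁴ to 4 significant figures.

Split into non-overlapping primitives; take the origin at the lower-left of the bounding box.
Outer circle: ⌀3, A = 7.06858 in², x = 1.5 in, Ī = 3.97608 in⁴.
Bore (subtracted): ⌀2.7, A = 5.72555 in², x = 1.5 in, Ī = 2.6087 in⁴.
By symmetry the centroid is at mid-width, x̄ = 1.5 in.
All pieces are centred on the centroidal y-axis, so I = ΣĪ (holes subtracted) = 1.36737 in⁴.

Iy ≈ 1.367 in⁴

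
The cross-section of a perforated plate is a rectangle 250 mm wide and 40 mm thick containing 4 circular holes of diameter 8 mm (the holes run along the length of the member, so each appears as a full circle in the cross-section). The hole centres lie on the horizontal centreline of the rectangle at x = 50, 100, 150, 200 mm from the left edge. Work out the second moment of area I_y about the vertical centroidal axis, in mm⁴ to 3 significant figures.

I_y ≈ 5.15 × 10⁷ mm⁴

Break the section into simple shapes (no overlaps), measuring from the bottom-left corner of the bounding box.
Plate: 250 × 40, A = 10 000 mm², x = 125 mm, Ī = 52 083 333 mm⁴.
Hole 1 (subtracted): ⌀8, A = 50.265 mm², x = 50 mm, Ī = 201.06 mm⁴.
Hole 2 (subtracted): ⌀8, A = 50.265 mm², x = 100 mm, Ī = 201.06 mm⁴.
Hole 3 (subtracted): ⌀8, A = 50.265 mm², x = 150 mm, Ī = 201.06 mm⁴.
Hole 4 (subtracted): ⌀8, A = 50.265 mm², x = 200 mm, Ī = 201.06 mm⁴.
By symmetry the centroid is at mid-width, x̄ = 125 mm.
Transfer each piece to the vertical centroidal axis using Ī + A·d² with d = x − 125:
  plate: d = 0 mm → contributes +52 083 333 mm⁴
  hole 1: d = -75 mm → contributes −282 944 mm⁴
  hole 2: d = -25 mm → contributes −31 617 mm⁴
  hole 3: d = 25 mm → contributes −31 617 mm⁴
  hole 4: d = 75 mm → contributes −282 944 mm⁴
Total I = 51 454 211 mm⁴.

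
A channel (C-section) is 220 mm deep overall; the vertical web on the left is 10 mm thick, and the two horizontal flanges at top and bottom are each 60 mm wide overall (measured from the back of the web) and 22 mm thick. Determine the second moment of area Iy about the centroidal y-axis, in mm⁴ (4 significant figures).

Decompose the section into non-overlapping parts with the origin at the bottom-left of its bounding rectangle.
Web: 10 × 220, A = 2 200 mm², x = 5 mm, Ī = 18333.3 mm⁴.
Top flange (beyond web): 50 × 22, A = 1 100 mm², x = 35 mm, Ī = 229 167 mm⁴.
Bottom flange (beyond web): 50 × 22, A = 1 100 mm², x = 35 mm, Ī = 229 167 mm⁴.
Centroid: x̄ = ΣA·x / ΣA = 20 mm.
Transfer each piece to the centroidal y-axis using Ī + A·d² with d = x − 20:
  web: d = -15 mm → contributes +513 333 mm⁴
  top flange (beyond web): d = 15 mm → contributes +476 667 mm⁴
  bottom flange (beyond web): d = 15 mm → contributes +476 667 mm⁴
Total I = 1 466 667 mm⁴.

Iy ≈ 1.467 × 10⁶ mm⁴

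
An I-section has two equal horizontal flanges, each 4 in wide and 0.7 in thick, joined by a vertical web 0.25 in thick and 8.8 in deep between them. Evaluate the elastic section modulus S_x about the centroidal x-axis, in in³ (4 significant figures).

S_x ≈ 27.60 in³

Decompose the section into non-overlapping parts with the origin at the bottom-left of its bounding rectangle.
Bottom flange: 4 × 0.7, A = 2.8 in², y = 0.35 in, Ī = 0.114333 in⁴.
Web: 0.25 × 8.8, A = 2.2 in², y = 5.1 in, Ī = 14.1973 in⁴.
Top flange: 4 × 0.7, A = 2.8 in², y = 9.85 in, Ī = 0.114333 in⁴.
By symmetry the centroid is at mid-height, ȳ = 5.1 in.
Transfer each piece to the centroidal x-axis using Ī + A·d² with d = y − 5.1:
  bottom flange: d = -4.75 in → contributes +63.2893 in⁴
  web: d = 0 in → contributes +14.1973 in⁴
  top flange: d = 4.75 in → contributes +63.2893 in⁴
Total I = 140.776 in⁴.
Extreme fibre distance c = 5.1 in; S = I/c = 27.6031 in³.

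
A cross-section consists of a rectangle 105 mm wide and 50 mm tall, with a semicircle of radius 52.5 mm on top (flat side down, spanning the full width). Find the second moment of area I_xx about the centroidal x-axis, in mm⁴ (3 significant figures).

I_xx ≈ 7.23 × 10⁶ mm⁴

Split into non-overlapping primitives; take the origin at the lower-left of the bounding box.
Rectangular body: 105 × 50, A = 5 250 mm², y = 25 mm, Ī = 1 093 750 mm⁴.
Semicircular cap: semicircle r = 52.5, A = 4329.5 mm², y = 72.282 mm, Ī = 833 814 mm⁴.
Centroid: ȳ = ΣA·y / ΣA = 46.369 mm.
Transfer each piece to the centroidal x-axis using Ī + A·d² with d = y − 46.369:
  rectangular body: d = -21.369 mm → contributes +3 491 125 mm⁴
  semicircular cap: d = 25.912 mm → contributes +3 740 893 mm⁴
Total I = 7 232 018 mm⁴.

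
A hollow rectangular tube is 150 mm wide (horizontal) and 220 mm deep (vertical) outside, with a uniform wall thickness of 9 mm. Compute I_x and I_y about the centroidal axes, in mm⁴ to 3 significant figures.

Decompose the section into non-overlapping parts with the origin at the bottom-left of its bounding rectangle.
Outer rectangle: 150 × 220, A = 33 000 mm², y = 110 mm, Ī = 133 100 000 mm⁴.
Inner void (subtracted): 132 × 202, A = 26 664 mm², y = 110 mm, Ī = 90 666 488 mm⁴.
By symmetry the centroid is at mid-height, ȳ = 110 mm.
All pieces are centred on the centroidal x-axis, so I = ΣĪ (holes subtracted) = 42 433 512 mm⁴.
Repeating about the centroidal y-axis gives I_y = 23 158 872 mm⁴.

I_x ≈ 4.24 × 10⁷ mm⁴, I_y ≈ 2.32 × 10⁷ mm⁴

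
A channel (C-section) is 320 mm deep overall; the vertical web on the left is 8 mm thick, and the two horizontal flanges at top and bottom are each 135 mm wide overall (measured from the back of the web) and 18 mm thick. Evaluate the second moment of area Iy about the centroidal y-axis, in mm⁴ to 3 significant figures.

Break the section into simple shapes (no overlaps), measuring from the bottom-left corner of the bounding box.
Web: 8 × 320, A = 2 560 mm², x = 4 mm, Ī = 13 653 mm⁴.
Top flange (beyond web): 127 × 18, A = 2 286 mm², x = 71.5 mm, Ī = 3 072 575 mm⁴.
Bottom flange (beyond web): 127 × 18, A = 2 286 mm², x = 71.5 mm, Ī = 3 072 575 mm⁴.
Centroid: x̄ = ΣA·x / ΣA = 47.271 mm.
Transfer each piece to the centroidal y-axis using Ī + A·d² with d = x − 47.271:
  web: d = -43.271 mm → contributes +4 806 983 mm⁴
  top flange (beyond web): d = 24.229 mm → contributes +4 414 539 mm⁴
  bottom flange (beyond web): d = 24.229 mm → contributes +4 414 539 mm⁴
Total I = 13 636 061 mm⁴.

Iy ≈ 1.36 × 10⁷ mm⁴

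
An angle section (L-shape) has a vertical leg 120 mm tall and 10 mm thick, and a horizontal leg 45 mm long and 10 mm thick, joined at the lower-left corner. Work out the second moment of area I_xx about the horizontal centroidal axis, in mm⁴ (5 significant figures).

Break the section into simple shapes (no overlaps), measuring from the bottom-left corner of the bounding box.
Vertical leg: 10 × 120, A = 1 200 mm², y = 60 mm, Ī = 1 440 000 mm⁴.
Horizontal leg (remainder): 35 × 10, A = 350 mm², y = 5 mm, Ī = 2916.667 mm⁴.
Centroid: ȳ = ΣA·y / ΣA = 47.58065 mm.
Transfer each piece to the horizontal centroidal axis using Ī + A·d² with d = y − 47.58065:
  vertical leg: d = 12.41935 mm → contributes +1 625 088 mm⁴
  horizontal leg (remainder): d = -42.58065 mm → contributes +637505.6 mm⁴
Total I = 2 262 594 mm⁴.

I_xx ≈ 2.2626 × 10⁶ mm⁴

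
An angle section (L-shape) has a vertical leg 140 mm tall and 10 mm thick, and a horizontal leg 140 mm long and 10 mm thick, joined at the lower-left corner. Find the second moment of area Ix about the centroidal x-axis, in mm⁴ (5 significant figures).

Decompose the section into non-overlapping parts with the origin at the bottom-left of its bounding rectangle.
Vertical leg: 10 × 140, A = 1 400 mm², y = 70 mm, Ī = 2 286 667 mm⁴.
Horizontal leg (remainder): 130 × 10, A = 1 300 mm², y = 5 mm, Ī = 10833.33 mm⁴.
Centroid: ȳ = ΣA·y / ΣA = 38.7037 mm.
Transfer each piece to the centroidal x-axis using Ī + A·d² with d = y − 38.7037:
  vertical leg: d = 31.2963 mm → contributes +3 657 908 mm⁴
  horizontal leg (remainder): d = -33.7037 mm → contributes +1 487 555 mm⁴
Total I = 5 145 463 mm⁴.

Ix ≈ 5.1455 × 10⁶ mm⁴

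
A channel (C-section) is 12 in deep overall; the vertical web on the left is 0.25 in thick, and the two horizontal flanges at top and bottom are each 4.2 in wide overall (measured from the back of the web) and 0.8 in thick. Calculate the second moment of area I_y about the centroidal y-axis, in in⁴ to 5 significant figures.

I_y ≈ 17.204 in⁴

Decompose the section into non-overlapping parts with the origin at the bottom-left of its bounding rectangle.
Web: 0.25 × 12, A = 3 in², x = 0.125 in, Ī = 0.015625 in⁴.
Top flange (beyond web): 3.95 × 0.8, A = 3.16 in², x = 2.225 in, Ī = 4.108658 in⁴.
Bottom flange (beyond web): 3.95 × 0.8, A = 3.16 in², x = 2.225 in, Ī = 4.108658 in⁴.
Centroid: x̄ = ΣA·x / ΣA = 1.549034 in.
Transfer each piece to the centroidal y-axis using Ī + A·d² with d = x − 1.549034:
  web: d = -1.424034 in → contributes +6.099246 in⁴
  top flange (beyond web): d = 0.6759657 in → contributes +5.552556 in⁴
  bottom flange (beyond web): d = 0.6759657 in → contributes +5.552556 in⁴
Total I = 17.20436 in⁴.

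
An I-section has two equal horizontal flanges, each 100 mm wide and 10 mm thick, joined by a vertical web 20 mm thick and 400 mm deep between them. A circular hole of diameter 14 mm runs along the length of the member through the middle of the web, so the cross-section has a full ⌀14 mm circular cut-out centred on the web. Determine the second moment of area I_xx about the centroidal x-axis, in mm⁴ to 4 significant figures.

Treat the section as a set of non-overlapping primitives; coordinates are from the bounding-box lower-left.
Bottom flange: 100 × 10, A = 1 000 mm², y = 5 mm, Ī = 8333.33 mm⁴.
Web: 20 × 400, A = 8 000 mm², y = 210 mm, Ī = 106 666 667 mm⁴.
Top flange: 100 × 10, A = 1 000 mm², y = 415 mm, Ī = 8333.33 mm⁴.
Hole (subtracted): ⌀14, A = 153.938 mm², y = 210 mm, Ī = 1885.74 mm⁴.
By symmetry the centroid is at mid-height, ȳ = 210 mm.
Transfer each piece to the centroidal x-axis using Ī + A·d² with d = y − 210:
  bottom flange: d = -205 mm → contributes +42 033 333 mm⁴
  web: d = 0 mm → contributes +106 666 667 mm⁴
  top flange: d = 205 mm → contributes +42 033 333 mm⁴
  hole: d = 0 mm → contributes −1885.74 mm⁴
Total I = 190 731 448 mm⁴.

I_xx ≈ 1.907 × 10⁸ mm⁴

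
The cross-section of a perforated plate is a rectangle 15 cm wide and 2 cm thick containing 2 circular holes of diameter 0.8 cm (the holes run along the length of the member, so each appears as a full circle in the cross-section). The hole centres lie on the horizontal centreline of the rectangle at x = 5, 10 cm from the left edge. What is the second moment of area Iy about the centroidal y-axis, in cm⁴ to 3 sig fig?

Iy ≈ 556 cm⁴

Split into non-overlapping primitives; take the origin at the lower-left of the bounding box.
Plate: 15 × 2, A = 30 cm², x = 7.5 cm, Ī = 562.5 cm⁴.
Hole 1 (subtracted): ⌀0.8, A = 0.50265 cm², x = 5 cm, Ī = 0.020106 cm⁴.
Hole 2 (subtracted): ⌀0.8, A = 0.50265 cm², x = 10 cm, Ī = 0.020106 cm⁴.
By symmetry the centroid is at mid-width, x̄ = 7.5 cm.
Transfer each piece to the centroidal y-axis using Ī + A·d² with d = x − 7.5:
  plate: d = 0 cm → contributes +562.5 cm⁴
  hole 1: d = -2.5 cm → contributes −3.1617 cm⁴
  hole 2: d = 2.5 cm → contributes −3.1617 cm⁴
Total I = 556.18 cm⁴.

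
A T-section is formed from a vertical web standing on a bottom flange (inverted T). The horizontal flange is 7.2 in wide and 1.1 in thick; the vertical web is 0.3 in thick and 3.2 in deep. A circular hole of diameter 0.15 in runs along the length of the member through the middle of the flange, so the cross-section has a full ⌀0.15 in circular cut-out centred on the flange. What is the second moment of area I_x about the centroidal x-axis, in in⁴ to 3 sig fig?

I_x ≈ 5.57 in⁴

Split into non-overlapping primitives; take the origin at the lower-left of the bounding box.
Flange: 7.2 × 1.1, A = 7.92 in², y = 0.55 in, Ī = 0.7986 in⁴.
Web: 0.3 × 3.2, A = 0.96 in², y = 2.7 in, Ī = 0.8192 in⁴.
Hole (subtracted): ⌀0.15, A = 0.017671 in², y = 0.55 in, Ī = 0.00002485 in⁴.
Centroid: ȳ = ΣA·y / ΣA = 0.7829 in.
Transfer each piece to the centroidal x-axis using Ī + A·d² with d = y − 0.7829:
  flange: d = -0.2329 in → contributes +1.2282 in⁴
  web: d = 1.9171 in → contributes +4.3475 in⁴
  hole: d = -0.2329 in → contributes −0.00098336 in⁴
Total I = 5.5747 in⁴.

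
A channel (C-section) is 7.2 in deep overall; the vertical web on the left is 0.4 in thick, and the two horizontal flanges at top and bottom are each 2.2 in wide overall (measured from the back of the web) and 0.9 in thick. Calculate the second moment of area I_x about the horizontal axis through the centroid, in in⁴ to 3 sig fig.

I_x ≈ 44.8 in⁴

Split into non-overlapping primitives; take the origin at the lower-left of the bounding box.
Web: 0.4 × 7.2, A = 2.88 in², y = 3.6 in, Ī = 12.442 in⁴.
Top flange (beyond web): 1.8 × 0.9, A = 1.62 in², y = 6.75 in, Ī = 0.10935 in⁴.
Bottom flange (beyond web): 1.8 × 0.9, A = 1.62 in², y = 0.45 in, Ī = 0.10935 in⁴.
By symmetry the centroid is at mid-height, ȳ = 3.6 in.
Transfer each piece to the horizontal axis through the centroid using Ī + A·d² with d = y − 3.6:
  web: d = 0 in → contributes +12.442 in⁴
  top flange (beyond web): d = 3.15 in → contributes +16.184 in⁴
  bottom flange (beyond web): d = -3.15 in → contributes +16.184 in⁴
Total I = 44.809 in⁴.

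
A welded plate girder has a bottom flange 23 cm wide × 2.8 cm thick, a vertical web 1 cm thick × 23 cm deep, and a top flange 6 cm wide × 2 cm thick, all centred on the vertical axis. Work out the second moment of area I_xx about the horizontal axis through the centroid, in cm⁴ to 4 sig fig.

I_xx ≈ 8989 cm⁴

Split into non-overlapping primitives; take the origin at the lower-left of the bounding box.
Bottom plate: 23 × 2.8, A = 64.4 cm², y = 1.4 cm, Ī = 42.0747 cm⁴.
Web plate: 1 × 23, A = 23 cm², y = 14.3 cm, Ī = 1013.92 cm⁴.
Top plate: 6 × 2, A = 12 cm², y = 26.8 cm, Ī = 4 cm⁴.
Centroid: ȳ = ΣA·y / ΣA = 7.45131 cm.
Transfer each piece to the horizontal axis through the centroid using Ī + A·d² with d = y − 7.45131:
  bottom plate: d = -6.05131 cm → contributes +2400.29 cm⁴
  web plate: d = 6.84869 cm → contributes +2092.72 cm⁴
  top plate: d = 19.3487 cm → contributes +4496.46 cm⁴
Total I = 8989.48 cm⁴.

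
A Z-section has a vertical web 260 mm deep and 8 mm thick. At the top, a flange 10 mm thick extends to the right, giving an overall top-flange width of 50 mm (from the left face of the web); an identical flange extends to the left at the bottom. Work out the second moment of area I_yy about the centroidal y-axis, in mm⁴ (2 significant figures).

I_yy ≈ 6.6 × 10⁵ mm⁴

Break the section into simple shapes (no overlaps), measuring from the bottom-left corner of the bounding box.
Web: 8 × 260, A = 2 080 mm², x = 46 mm, Ī = 11 093 mm⁴.
Top flange (beyond web): 42 × 10, A = 420 mm², x = 71 mm, Ī = 61 740 mm⁴.
Bottom flange (beyond web): 42 × 10, A = 420 mm², x = 21 mm, Ī = 61 740 mm⁴.
Centroid: x̄ = ΣA·x / ΣA = 46 mm.
Transfer each piece to the centroidal y-axis using Ī + A·d² with d = x − 46:
  web: d = 0 mm → contributes +11 093 mm⁴
  top flange (beyond web): d = 25 mm → contributes +324 240 mm⁴
  bottom flange (beyond web): d = -25 mm → contributes +324 240 mm⁴
Total I = 659 573 mm⁴.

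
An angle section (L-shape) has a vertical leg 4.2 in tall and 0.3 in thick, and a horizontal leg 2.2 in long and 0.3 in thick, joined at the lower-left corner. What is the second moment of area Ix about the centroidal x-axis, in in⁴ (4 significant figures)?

Break the section into simple shapes (no overlaps), measuring from the bottom-left corner of the bounding box.
Vertical leg: 0.3 × 4.2, A = 1.26 in², y = 2.1 in, Ī = 1.8522 in⁴.
Horizontal leg (remainder): 1.9 × 0.3, A = 0.57 in², y = 0.15 in, Ī = 0.004275 in⁴.
Centroid: ȳ = ΣA·y / ΣA = 1.49262 in.
Transfer each piece to the centroidal x-axis using Ī + A·d² with d = y − 1.49262:
  vertical leg: d = 0.607377 in → contributes +2.31702 in⁴
  horizontal leg (remainder): d = -1.34262 in → contributes +1.03178 in⁴
Total I = 3.3488 in⁴.

Ix ≈ 3.349 in⁴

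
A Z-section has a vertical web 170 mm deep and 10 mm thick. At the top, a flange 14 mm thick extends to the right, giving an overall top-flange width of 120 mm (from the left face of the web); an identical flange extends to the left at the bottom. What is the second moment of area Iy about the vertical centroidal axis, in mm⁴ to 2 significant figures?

Iy ≈ 1.4 × 10⁷ mm⁴

Split into non-overlapping primitives; take the origin at the lower-left of the bounding box.
Web: 10 × 170, A = 1 700 mm², x = 115 mm, Ī = 14 167 mm⁴.
Top flange (beyond web): 110 × 14, A = 1 540 mm², x = 175 mm, Ī = 1 552 833 mm⁴.
Bottom flange (beyond web): 110 × 14, A = 1 540 mm², x = 55 mm, Ī = 1 552 833 mm⁴.
Centroid: x̄ = ΣA·x / ΣA = 115 mm.
Transfer each piece to the vertical centroidal axis using Ī + A·d² with d = x − 115:
  web: d = 0 mm → contributes +14 167 mm⁴
  top flange (beyond web): d = 60 mm → contributes +7 096 833 mm⁴
  bottom flange (beyond web): d = -60 mm → contributes +7 096 833 mm⁴
Total I = 14 207 833 mm⁴.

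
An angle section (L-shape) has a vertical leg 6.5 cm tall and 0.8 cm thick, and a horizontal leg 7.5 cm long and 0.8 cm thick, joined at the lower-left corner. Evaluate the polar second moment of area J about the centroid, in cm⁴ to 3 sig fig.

Treat the section as a set of non-overlapping primitives; coordinates are from the bounding-box lower-left.
Vertical leg: 0.8 × 6.5, A = 5.2 cm², y = 3.25 cm, Ī = 18.308 cm⁴.
Horizontal leg (remainder): 6.7 × 0.8, A = 5.36 cm², y = 0.4 cm, Ī = 0.28587 cm⁴.
Centroid: ȳ = ΣA·y / ΣA = 1.8034 cm.
Transfer each piece to the centroidal x-axis using Ī + A·d² with d = y − 1.8034:
  vertical leg: d = 1.4466 cm → contributes +29.19 cm⁴
  horizontal leg (remainder): d = -1.4034 cm → contributes +10.843 cm⁴
Total I = 40.033 cm⁴.
For the y-axis: x̄ = 2.3034 cm.
Repeating about the centroidal y-axis gives I_y = 57.445 cm⁴.
Polar second moment: J = I_x + I_y = 97.477 cm⁴.

J ≈ 97.5 cm⁴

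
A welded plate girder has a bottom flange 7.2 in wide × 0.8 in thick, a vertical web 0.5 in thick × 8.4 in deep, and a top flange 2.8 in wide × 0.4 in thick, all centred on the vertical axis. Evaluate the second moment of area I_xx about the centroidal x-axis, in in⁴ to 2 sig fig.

I_xx ≈ 130 in⁴

Treat the section as a set of non-overlapping primitives; coordinates are from the bounding-box lower-left.
Bottom plate: 7.2 × 0.8, A = 5.76 in², y = 0.4 in, Ī = 0.3072 in⁴.
Web plate: 0.5 × 8.4, A = 4.2 in², y = 5 in, Ī = 24.7 in⁴.
Top plate: 2.8 × 0.4, A = 1.12 in², y = 9.4 in, Ī = 0.01493 in⁴.
Centroid: ȳ = ΣA·y / ΣA = 3.053 in.
Transfer each piece to the centroidal x-axis using Ī + A·d² with d = y − 3.053:
  bottom plate: d = -2.653 in → contributes +40.86 in⁴
  web plate: d = 1.947 in → contributes +40.61 in⁴
  top plate: d = 6.347 in → contributes +45.13 in⁴
Total I = 126.6 in⁴.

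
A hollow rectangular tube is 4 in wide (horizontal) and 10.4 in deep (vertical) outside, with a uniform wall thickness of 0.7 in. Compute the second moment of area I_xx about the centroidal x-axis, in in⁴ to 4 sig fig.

I_xx ≈ 217.0 in⁴

Treat the section as a set of non-overlapping primitives; coordinates are from the bounding-box lower-left.
Outer rectangle: 4 × 10.4, A = 41.6 in², y = 5.2 in, Ī = 374.955 in⁴.
Inner void (subtracted): 2.6 × 9, A = 23.4 in², y = 5.2 in, Ī = 157.95 in⁴.
By symmetry the centroid is at mid-height, ȳ = 5.2 in.
All pieces are centred on the centroidal x-axis, so I = ΣĪ (holes subtracted) = 217.005 in⁴.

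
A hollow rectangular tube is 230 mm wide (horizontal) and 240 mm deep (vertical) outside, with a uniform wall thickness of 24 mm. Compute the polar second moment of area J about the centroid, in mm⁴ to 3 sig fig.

Break the section into simple shapes (no overlaps), measuring from the bottom-left corner of the bounding box.
Outer rectangle: 230 × 240, A = 55 200 mm², y = 120 mm, Ī = 264 960 000 mm⁴.
Inner void (subtracted): 182 × 192, A = 34 944 mm², y = 120 mm, Ī = 107 347 968 mm⁴.
By symmetry the centroid is at mid-height, ȳ = 120 mm.
All pieces are centred on the centroidal x-axis, so I = ΣĪ (holes subtracted) = 157 612 032 mm⁴.
Repeating about the centroidal y-axis gives I_y = 146 882 912 mm⁴.
Polar second moment: J = I_x + I_y = 304 494 944 mm⁴.

J ≈ 3.04 × 10⁸ mm⁴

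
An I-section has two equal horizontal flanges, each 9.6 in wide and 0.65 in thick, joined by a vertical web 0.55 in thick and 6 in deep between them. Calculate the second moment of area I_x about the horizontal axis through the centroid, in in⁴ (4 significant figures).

I_x ≈ 148.3 in⁴

Decompose the section into non-overlapping parts with the origin at the bottom-left of its bounding rectangle.
Bottom flange: 9.6 × 0.65, A = 6.24 in², y = 0.325 in, Ī = 0.2197 in⁴.
Web: 0.55 × 6, A = 3.3 in², y = 3.65 in, Ī = 9.9 in⁴.
Top flange: 9.6 × 0.65, A = 6.24 in², y = 6.975 in, Ī = 0.2197 in⁴.
By symmetry the centroid is at mid-height, ȳ = 3.65 in.
Transfer each piece to the horizontal axis through the centroid using Ī + A·d² with d = y − 3.65:
  bottom flange: d = -3.325 in → contributes +69.2068 in⁴
  web: d = 0 in → contributes +9.9 in⁴
  top flange: d = 3.325 in → contributes +69.2068 in⁴
Total I = 148.314 in⁴.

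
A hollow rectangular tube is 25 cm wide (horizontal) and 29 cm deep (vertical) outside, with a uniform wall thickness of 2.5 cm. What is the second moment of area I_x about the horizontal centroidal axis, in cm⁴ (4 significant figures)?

I_x ≈ 2.777 × 10⁴ cm⁴

Decompose the section into non-overlapping parts with the origin at the bottom-left of its bounding rectangle.
Outer rectangle: 25 × 29, A = 725 cm², y = 14.5 cm, Ī = 50810.4 cm⁴.
Inner void (subtracted): 20 × 24, A = 480 cm², y = 14.5 cm, Ī = 23 040 cm⁴.
By symmetry the centroid is at mid-height, ȳ = 14.5 cm.
All pieces are centred on the horizontal centroidal axis, so I = ΣĪ (holes subtracted) = 27770.4 cm⁴.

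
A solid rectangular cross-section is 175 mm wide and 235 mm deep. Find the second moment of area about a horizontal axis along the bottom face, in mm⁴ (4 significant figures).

I_base ≈ 7.570 × 10⁸ mm⁴

The section: 175 × 235, A = 41 125 mm², y = 117.5 mm, Ī = 189 260 677 mm⁴.
Transfer it to a horizontal axis along the bottom face using Ī + A·d² with d = y − 0:
  the section: d = 117.5 mm → contributes +757 042 708 mm⁴
Total I = 757 042 708 mm⁴.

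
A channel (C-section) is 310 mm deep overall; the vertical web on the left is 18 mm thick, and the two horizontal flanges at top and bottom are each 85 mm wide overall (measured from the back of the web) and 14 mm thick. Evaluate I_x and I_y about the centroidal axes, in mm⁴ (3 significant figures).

Break the section into simple shapes (no overlaps), measuring from the bottom-left corner of the bounding box.
Web: 18 × 310, A = 5 580 mm², y = 155 mm, Ī = 44 686 500 mm⁴.
Top flange (beyond web): 67 × 14, A = 938 mm², y = 303 mm, Ī = 15 321 mm⁴.
Bottom flange (beyond web): 67 × 14, A = 938 mm², y = 7 mm, Ī = 15 321 mm⁴.
By symmetry the centroid is at mid-height, ȳ = 155 mm.
Transfer each piece to the centroidal x-axis using Ī + A·d² with d = y − 155:
  web: d = 0 mm → contributes +44 686 500 mm⁴
  top flange (beyond web): d = 148 mm → contributes +20 561 273 mm⁴
  bottom flange (beyond web): d = -148 mm → contributes +20 561 273 mm⁴
Total I = 85 809 045 mm⁴.
For the y-axis: x̄ = 19.693 mm.
Repeating about the centroidal y-axis gives I_y = 3 388 380 mm⁴.

I_x ≈ 8.58 × 10⁷ mm⁴, I_y ≈ 3.39 × 10⁶ mm⁴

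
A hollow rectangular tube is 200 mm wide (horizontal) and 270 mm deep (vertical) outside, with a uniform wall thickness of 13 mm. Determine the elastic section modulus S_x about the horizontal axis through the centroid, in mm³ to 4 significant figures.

S_x ≈ 8.697 × 10⁵ mm³

Break the section into simple shapes (no overlaps), measuring from the bottom-left corner of the bounding box.
Outer rectangle: 200 × 270, A = 54 000 mm², y = 135 mm, Ī = 328 050 000 mm⁴.
Inner void (subtracted): 174 × 244, A = 42 456 mm², y = 135 mm, Ī = 210 638 368 mm⁴.
By symmetry the centroid is at mid-height, ȳ = 135 mm.
All pieces are centred on the horizontal axis through the centroid, so I = ΣĪ (holes subtracted) = 117 411 632 mm⁴.
Extreme fibre distance c = 135 mm; S = I/c = 869 716 mm³.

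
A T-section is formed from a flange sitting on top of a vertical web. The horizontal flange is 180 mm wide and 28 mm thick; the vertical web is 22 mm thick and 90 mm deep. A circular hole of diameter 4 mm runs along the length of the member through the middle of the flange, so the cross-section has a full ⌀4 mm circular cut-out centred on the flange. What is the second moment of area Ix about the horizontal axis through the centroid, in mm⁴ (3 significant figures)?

Ix ≈ 6.61 × 10⁶ mm⁴

Split into non-overlapping primitives; take the origin at the lower-left of the bounding box.
Flange: 180 × 28, A = 5 040 mm², y = 104 mm, Ī = 329 280 mm⁴.
Web: 22 × 90, A = 1 980 mm², y = 45 mm, Ī = 1 336 500 mm⁴.
Hole (subtracted): ⌀4, A = 12.566 mm², y = 104 mm, Ī = 12.566 mm⁴.
Centroid: ȳ = ΣA·y / ΣA = 87.329 mm.
Transfer each piece to the horizontal axis through the centroid using Ī + A·d² with d = y − 87.329:
  flange: d = 16.671 mm → contributes +1 729 986 mm⁴
  web: d = -42.329 mm → contributes +4 884 176 mm⁴
  hole: d = 16.671 mm → contributes −3 505 mm⁴
Total I = 6 610 657 mm⁴.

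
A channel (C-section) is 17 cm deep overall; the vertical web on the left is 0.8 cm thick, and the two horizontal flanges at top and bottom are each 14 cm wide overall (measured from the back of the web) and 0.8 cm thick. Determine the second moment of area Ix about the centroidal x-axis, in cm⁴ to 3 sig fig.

Break the section into simple shapes (no overlaps), measuring from the bottom-left corner of the bounding box.
Web: 0.8 × 17, A = 13.6 cm², y = 8.5 cm, Ī = 327.53 cm⁴.
Top flange (beyond web): 13.2 × 0.8, A = 10.56 cm², y = 16.6 cm, Ī = 0.5632 cm⁴.
Bottom flange (beyond web): 13.2 × 0.8, A = 10.56 cm², y = 0.4 cm, Ī = 0.5632 cm⁴.
By symmetry the centroid is at mid-height, ȳ = 8.5 cm.
Transfer each piece to the centroidal x-axis using Ī + A·d² with d = y − 8.5:
  web: d = 0 cm → contributes +327.53 cm⁴
  top flange (beyond web): d = 8.1 cm → contributes +693.4 cm⁴
  bottom flange (beyond web): d = -8.1 cm → contributes +693.4 cm⁴
Total I = 1714.3 cm⁴.

Ix ≈ 1710 cm⁴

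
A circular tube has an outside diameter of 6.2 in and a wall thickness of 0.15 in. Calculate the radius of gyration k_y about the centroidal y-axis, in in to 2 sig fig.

Decompose the section into non-overlapping parts with the origin at the bottom-left of its bounding rectangle.
Outer circle: ⌀6.2, A = 30.19 in², x = 3.1 in, Ī = 72.53 in⁴.
Bore (subtracted): ⌀5.9, A = 27.34 in², x = 3.1 in, Ī = 59.48 in⁴.
By symmetry the centroid is at mid-width, x̄ = 3.1 in.
All pieces are centred on the centroidal y-axis, so I = ΣĪ (holes subtracted) = 13.05 in⁴.
Radius of gyration: k = √(I/A) = √(13.05 / 2.851) = 2.14 in.

k_y ≈ 2.1 in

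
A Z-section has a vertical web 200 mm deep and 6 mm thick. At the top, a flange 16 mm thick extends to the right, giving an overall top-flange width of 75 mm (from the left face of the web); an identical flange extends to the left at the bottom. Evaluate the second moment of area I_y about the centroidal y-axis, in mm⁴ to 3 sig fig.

Split into non-overlapping primitives; take the origin at the lower-left of the bounding box.
Web: 6 × 200, A = 1 200 mm², x = 72 mm, Ī = 3 600 mm⁴.
Top flange (beyond web): 69 × 16, A = 1 104 mm², x = 109.5 mm, Ī = 438 012 mm⁴.
Bottom flange (beyond web): 69 × 16, A = 1 104 mm², x = 34.5 mm, Ī = 438 012 mm⁴.
Centroid: x̄ = ΣA·x / ΣA = 72 mm.
Transfer each piece to the centroidal y-axis using Ī + A·d² with d = x − 72:
  web: d = 0 mm → contributes +3 600 mm⁴
  top flange (beyond web): d = 37.5 mm → contributes +1 990 512 mm⁴
  bottom flange (beyond web): d = -37.5 mm → contributes +1 990 512 mm⁴
Total I = 3 984 624 mm⁴.

I_y ≈ 3.98 × 10⁶ mm⁴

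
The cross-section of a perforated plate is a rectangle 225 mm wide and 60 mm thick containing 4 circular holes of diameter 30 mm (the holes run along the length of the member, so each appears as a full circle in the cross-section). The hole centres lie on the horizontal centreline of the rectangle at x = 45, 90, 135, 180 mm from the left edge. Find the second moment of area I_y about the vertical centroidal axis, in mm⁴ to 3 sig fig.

I_y ≈ 4.96 × 10⁷ mm⁴

Split into non-overlapping primitives; take the origin at the lower-left of the bounding box.
Plate: 225 × 60, A = 13 500 mm², x = 112.5 mm, Ī = 56 953 125 mm⁴.
Hole 1 (subtracted): ⌀30, A = 706.86 mm², x = 45 mm, Ī = 39 761 mm⁴.
Hole 2 (subtracted): ⌀30, A = 706.86 mm², x = 90 mm, Ī = 39 761 mm⁴.
Hole 3 (subtracted): ⌀30, A = 706.86 mm², x = 135 mm, Ī = 39 761 mm⁴.
Hole 4 (subtracted): ⌀30, A = 706.86 mm², x = 180 mm, Ī = 39 761 mm⁴.
By symmetry the centroid is at mid-width, x̄ = 112.5 mm.
Transfer each piece to the vertical centroidal axis using Ī + A·d² with d = x − 112.5:
  plate: d = 0 mm → contributes +56 953 125 mm⁴
  hole 1: d = -67.5 mm → contributes −3 260 384 mm⁴
  hole 2: d = -22.5 mm → contributes −397 608 mm⁴
  hole 3: d = 22.5 mm → contributes −397 608 mm⁴
  hole 4: d = 67.5 mm → contributes −3 260 384 mm⁴
Total I = 49 637 141 mm⁴.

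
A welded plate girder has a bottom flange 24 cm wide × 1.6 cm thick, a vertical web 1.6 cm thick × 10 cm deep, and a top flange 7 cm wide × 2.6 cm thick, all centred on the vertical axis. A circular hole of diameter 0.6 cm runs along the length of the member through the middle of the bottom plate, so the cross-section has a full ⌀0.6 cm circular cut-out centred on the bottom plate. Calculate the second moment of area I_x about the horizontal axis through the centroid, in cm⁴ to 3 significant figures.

I_x ≈ 2000 cm⁴

Treat the section as a set of non-overlapping primitives; coordinates are from the bounding-box lower-left.
Bottom plate: 24 × 1.6, A = 38.4 cm², y = 0.8 cm, Ī = 8.192 cm⁴.
Web plate: 1.6 × 10, A = 16 cm², y = 6.6 cm, Ī = 133.33 cm⁴.
Top plate: 7 × 2.6, A = 18.2 cm², y = 12.9 cm, Ī = 10.253 cm⁴.
Hole (subtracted): ⌀0.6, A = 0.28274 cm², y = 0.8 cm, Ī = 0.0063617 cm⁴.
Centroid: ȳ = ΣA·y / ΣA = 5.1284 cm.
Transfer each piece to the horizontal axis through the centroid using Ī + A·d² with d = y − 5.1284:
  bottom plate: d = -4.3284 cm → contributes +727.63 cm⁴
  web plate: d = 1.4716 cm → contributes +167.98 cm⁴
  top plate: d = 7.7716 cm → contributes +1109.5 cm⁴
  hole: d = -4.3284 cm → contributes −5.3036 cm⁴
Total I = 1999.8 cm⁴.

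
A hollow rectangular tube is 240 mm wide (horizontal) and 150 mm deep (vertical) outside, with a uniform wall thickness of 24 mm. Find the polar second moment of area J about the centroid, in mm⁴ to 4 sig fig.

Break the section into simple shapes (no overlaps), measuring from the bottom-left corner of the bounding box.
Outer rectangle: 240 × 150, A = 36 000 mm², y = 75 mm, Ī = 67 500 000 mm⁴.
Inner void (subtracted): 192 × 102, A = 19 584 mm², y = 75 mm, Ī = 16 979 328 mm⁴.
By symmetry the centroid is at mid-height, ȳ = 75 mm.
All pieces are centred on the centroidal x-axis, so I = ΣĪ (holes subtracted) = 50 520 672 mm⁴.
Repeating about the centroidal y-axis gives I_y = 112 637 952 mm⁴.
Polar second moment: J = I_x + I_y = 163 158 624 mm⁴.

J ≈ 1.632 × 10⁸ mm⁴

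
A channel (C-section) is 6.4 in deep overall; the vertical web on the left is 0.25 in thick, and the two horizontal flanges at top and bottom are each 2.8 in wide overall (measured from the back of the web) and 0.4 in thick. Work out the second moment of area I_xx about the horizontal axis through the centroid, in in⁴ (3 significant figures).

I_xx ≈ 23.8 in⁴

Decompose the section into non-overlapping parts with the origin at the bottom-left of its bounding rectangle.
Web: 0.25 × 6.4, A = 1.6 in², y = 3.2 in, Ī = 5.4613 in⁴.
Top flange (beyond web): 2.55 × 0.4, A = 1.02 in², y = 6.2 in, Ī = 0.0136 in⁴.
Bottom flange (beyond web): 2.55 × 0.4, A = 1.02 in², y = 0.2 in, Ī = 0.0136 in⁴.
By symmetry the centroid is at mid-height, ȳ = 3.2 in.
Transfer each piece to the horizontal axis through the centroid using Ī + A·d² with d = y − 3.2:
  web: d = 0 in → contributes +5.4613 in⁴
  top flange (beyond web): d = 3 in → contributes +9.1936 in⁴
  bottom flange (beyond web): d = -3 in → contributes +9.1936 in⁴
Total I = 23.849 in⁴.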